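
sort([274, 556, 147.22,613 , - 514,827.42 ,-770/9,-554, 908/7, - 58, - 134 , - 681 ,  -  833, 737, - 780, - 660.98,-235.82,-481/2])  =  [-833, -780,-681, - 660.98 , - 554, - 514,-481/2,-235.82, - 134,-770/9, - 58,908/7,147.22,274,  556,613,737,  827.42 ] 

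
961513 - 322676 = 638837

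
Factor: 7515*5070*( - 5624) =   -  214280305200 = - 2^4*3^3 * 5^2*13^2*19^1*37^1 * 167^1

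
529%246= 37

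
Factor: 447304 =2^3*11^1 * 13^1*17^1*23^1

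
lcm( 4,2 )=4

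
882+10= 892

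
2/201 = 2/201=0.01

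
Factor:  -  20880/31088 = - 3^2 *5^1*67^(-1) = - 45/67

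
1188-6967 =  - 5779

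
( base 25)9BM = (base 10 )5922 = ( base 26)8JK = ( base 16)1722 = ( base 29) 716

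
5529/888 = 1843/296 = 6.23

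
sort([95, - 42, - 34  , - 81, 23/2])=[ - 81  , - 42, - 34,23/2,95] 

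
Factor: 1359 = 3^2*151^1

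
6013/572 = 10 + 293/572 = 10.51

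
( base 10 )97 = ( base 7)166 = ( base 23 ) 45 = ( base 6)241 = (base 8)141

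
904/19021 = 904/19021 = 0.05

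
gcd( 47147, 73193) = 1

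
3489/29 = 3489/29 = 120.31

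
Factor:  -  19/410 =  - 2^( - 1)*5^(-1) * 19^1*41^( - 1) 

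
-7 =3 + -10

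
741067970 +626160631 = 1367228601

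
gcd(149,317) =1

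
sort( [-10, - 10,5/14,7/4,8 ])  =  [-10, - 10,5/14,7/4, 8 ]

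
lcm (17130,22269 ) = 222690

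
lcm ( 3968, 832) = 51584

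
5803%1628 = 919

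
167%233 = 167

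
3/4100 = 3/4100 = 0.00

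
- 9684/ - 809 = 9684/809 = 11.97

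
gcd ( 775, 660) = 5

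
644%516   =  128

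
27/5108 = 27/5108= 0.01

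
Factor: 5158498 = 2^1*2579249^1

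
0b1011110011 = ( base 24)17B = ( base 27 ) 10q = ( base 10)755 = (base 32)NJ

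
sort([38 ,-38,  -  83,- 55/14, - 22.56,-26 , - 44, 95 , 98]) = [- 83 ,-44, - 38, - 26, - 22.56, - 55/14, 38, 95,  98]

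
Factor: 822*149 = 2^1*3^1*137^1*149^1= 122478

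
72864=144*506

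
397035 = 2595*153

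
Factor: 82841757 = 3^1*27613919^1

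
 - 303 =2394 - 2697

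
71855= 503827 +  - 431972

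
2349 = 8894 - 6545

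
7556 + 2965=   10521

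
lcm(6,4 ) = 12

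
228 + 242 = 470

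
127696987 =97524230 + 30172757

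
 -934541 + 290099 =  - 644442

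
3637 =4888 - 1251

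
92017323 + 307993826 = 400011149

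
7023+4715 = 11738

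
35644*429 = 15291276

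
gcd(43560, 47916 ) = 4356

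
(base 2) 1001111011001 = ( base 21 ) bak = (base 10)5081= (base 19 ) E18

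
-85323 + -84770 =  - 170093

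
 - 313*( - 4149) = 1298637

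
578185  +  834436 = 1412621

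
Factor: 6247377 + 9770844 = 16018221 = 3^1*107^1*139^1*359^1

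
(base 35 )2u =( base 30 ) 3a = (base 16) 64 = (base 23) 48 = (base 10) 100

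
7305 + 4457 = 11762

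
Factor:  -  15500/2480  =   - 25/4  =  -  2^( - 2 )*5^2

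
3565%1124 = 193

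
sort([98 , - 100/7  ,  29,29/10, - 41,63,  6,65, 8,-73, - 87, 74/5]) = [ - 87, - 73,  -  41,-100/7, 29/10,6, 8 , 74/5,29, 63, 65 , 98]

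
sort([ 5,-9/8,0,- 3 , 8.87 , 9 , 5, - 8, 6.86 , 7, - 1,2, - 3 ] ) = [ - 8 ,  -  3, - 3 , - 9/8, - 1,0,2, 5, 5,  6.86, 7,  8.87,9 ] 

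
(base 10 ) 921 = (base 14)49B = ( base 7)2454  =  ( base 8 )1631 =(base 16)399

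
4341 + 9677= 14018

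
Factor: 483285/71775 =101/15 =3^( - 1 ) *5^ ( - 1 )* 101^1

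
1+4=5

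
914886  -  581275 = 333611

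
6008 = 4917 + 1091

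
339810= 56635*6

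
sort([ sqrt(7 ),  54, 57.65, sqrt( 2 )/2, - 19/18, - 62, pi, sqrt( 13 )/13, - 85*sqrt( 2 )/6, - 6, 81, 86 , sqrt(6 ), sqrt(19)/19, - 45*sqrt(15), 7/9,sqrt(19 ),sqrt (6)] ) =[ - 45*sqrt(15 ), - 62,-85*sqrt(2)/6,- 6 , - 19/18, sqrt( 19)/19,sqrt( 13)/13, sqrt(2 )/2, 7/9, sqrt(6 ),sqrt(6) , sqrt( 7),pi, sqrt( 19), 54 , 57.65, 81, 86] 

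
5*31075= 155375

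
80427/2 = 80427/2=40213.50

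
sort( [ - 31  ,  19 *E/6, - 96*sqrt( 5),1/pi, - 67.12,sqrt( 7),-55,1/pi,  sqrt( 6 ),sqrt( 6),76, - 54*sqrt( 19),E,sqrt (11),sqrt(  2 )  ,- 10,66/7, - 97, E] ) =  [ - 54*sqrt( 19) , - 96*sqrt(5), - 97,-67.12,  -  55, - 31,  -  10,1/pi,1/pi,sqrt(2),sqrt( 6),sqrt( 6 ),  sqrt( 7), E,E,sqrt (11),19*E/6, 66/7,76 ] 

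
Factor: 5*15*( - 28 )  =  -2100 =- 2^2*3^1 * 5^2*7^1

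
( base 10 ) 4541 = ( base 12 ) 2765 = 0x11BD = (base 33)45K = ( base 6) 33005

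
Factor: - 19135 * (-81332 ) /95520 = 2^( - 3 ) * 3^ ( - 1)* 43^1*89^1*199^ ( - 1) * 20333^1 = 77814391/4776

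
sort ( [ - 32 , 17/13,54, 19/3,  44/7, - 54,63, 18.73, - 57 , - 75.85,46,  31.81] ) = [ - 75.85, - 57, - 54,  -  32,  17/13,  44/7,  19/3,18.73, 31.81  ,  46, 54,63 ]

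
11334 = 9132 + 2202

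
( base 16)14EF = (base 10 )5359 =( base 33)4ud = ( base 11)4032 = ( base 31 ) 5HR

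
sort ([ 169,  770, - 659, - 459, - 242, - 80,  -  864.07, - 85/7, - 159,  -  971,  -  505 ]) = [  -  971, - 864.07, - 659, - 505, - 459, - 242, - 159, - 80, - 85/7, 169, 770 ]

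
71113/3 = 71113/3 = 23704.33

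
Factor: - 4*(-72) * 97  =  27936 = 2^5*3^2*97^1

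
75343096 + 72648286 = 147991382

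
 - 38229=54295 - 92524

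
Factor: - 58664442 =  - 2^1*3^1*9777407^1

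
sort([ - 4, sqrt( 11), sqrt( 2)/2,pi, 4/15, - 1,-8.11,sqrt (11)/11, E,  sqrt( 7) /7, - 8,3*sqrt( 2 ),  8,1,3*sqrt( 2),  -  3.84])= [-8.11 , - 8, - 4, - 3.84, - 1,4/15, sqrt(11 ) /11,sqrt( 7) /7,  sqrt( 2)/2, 1, E,  pi,sqrt( 11) , 3*sqrt( 2 ),3*sqrt(  2), 8 ]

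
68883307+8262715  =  77146022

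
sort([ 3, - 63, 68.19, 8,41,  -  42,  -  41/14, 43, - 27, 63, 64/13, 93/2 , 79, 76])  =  [ - 63, - 42, - 27  , - 41/14,3, 64/13,  8, 41,43,93/2, 63, 68.19, 76, 79 ]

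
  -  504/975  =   - 1  +  157/325 = -0.52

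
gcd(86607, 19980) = 9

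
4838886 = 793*6102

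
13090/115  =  113 + 19/23 = 113.83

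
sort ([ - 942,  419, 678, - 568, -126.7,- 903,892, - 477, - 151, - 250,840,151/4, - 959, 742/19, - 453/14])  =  [ - 959, - 942, - 903, - 568, - 477, - 250, - 151, - 126.7, -453/14, 151/4,  742/19,419,  678, 840,892]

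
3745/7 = 535 = 535.00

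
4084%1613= 858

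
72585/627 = 24195/209 = 115.77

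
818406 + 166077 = 984483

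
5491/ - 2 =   -  2746 + 1/2 = - 2745.50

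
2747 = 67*41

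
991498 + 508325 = 1499823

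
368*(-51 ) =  - 18768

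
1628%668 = 292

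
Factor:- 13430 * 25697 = - 2^1*5^1*7^1*17^1 * 79^1 * 3671^1= - 345110710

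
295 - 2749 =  - 2454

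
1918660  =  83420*23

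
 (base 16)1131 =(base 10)4401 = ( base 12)2669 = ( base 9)6030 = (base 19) C3C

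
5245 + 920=6165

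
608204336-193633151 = 414571185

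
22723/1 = 22723 = 22723.00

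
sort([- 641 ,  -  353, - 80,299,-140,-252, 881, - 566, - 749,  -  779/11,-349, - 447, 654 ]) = [  -  749, - 641, - 566,-447, - 353,-349, - 252,-140, - 80 , - 779/11,299,  654, 881] 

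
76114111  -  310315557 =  - 234201446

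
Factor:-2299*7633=-11^2*17^1 * 19^1*449^1  =  - 17548267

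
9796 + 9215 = 19011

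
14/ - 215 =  - 14/215 =- 0.07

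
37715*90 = 3394350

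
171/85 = 2+ 1/85=2.01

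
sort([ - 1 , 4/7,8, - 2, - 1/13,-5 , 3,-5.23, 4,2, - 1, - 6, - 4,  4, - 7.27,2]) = [ - 7.27,  -  6, - 5.23, - 5 , - 4, - 2, - 1, - 1, - 1/13, 4/7, 2, 2,3 , 4,4,8]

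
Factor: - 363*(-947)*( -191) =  -3^1*11^2*191^1*947^1 = -65658351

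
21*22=462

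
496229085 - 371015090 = 125213995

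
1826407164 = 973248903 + 853158261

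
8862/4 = 4431/2= 2215.50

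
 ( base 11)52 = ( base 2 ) 111001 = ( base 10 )57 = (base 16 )39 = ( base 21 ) 2f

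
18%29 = 18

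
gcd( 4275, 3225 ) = 75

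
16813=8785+8028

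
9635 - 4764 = 4871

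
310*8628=2674680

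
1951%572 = 235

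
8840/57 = 8840/57   =  155.09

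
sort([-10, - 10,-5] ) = [-10, - 10,-5] 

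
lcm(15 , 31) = 465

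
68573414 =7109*9646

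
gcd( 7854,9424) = 2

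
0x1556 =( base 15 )1942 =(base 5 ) 133322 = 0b1010101010110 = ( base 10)5462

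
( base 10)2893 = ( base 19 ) 805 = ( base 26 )477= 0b101101001101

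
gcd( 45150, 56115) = 645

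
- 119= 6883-7002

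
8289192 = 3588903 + 4700289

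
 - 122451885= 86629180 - 209081065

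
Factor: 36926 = 2^1*37^1 * 499^1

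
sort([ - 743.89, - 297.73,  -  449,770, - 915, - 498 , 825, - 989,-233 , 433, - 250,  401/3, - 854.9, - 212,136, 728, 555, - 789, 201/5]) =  [ -989, - 915, - 854.9,-789,  -  743.89,-498, - 449, - 297.73,  -  250, - 233, -212 , 201/5, 401/3, 136,433, 555,728,  770, 825]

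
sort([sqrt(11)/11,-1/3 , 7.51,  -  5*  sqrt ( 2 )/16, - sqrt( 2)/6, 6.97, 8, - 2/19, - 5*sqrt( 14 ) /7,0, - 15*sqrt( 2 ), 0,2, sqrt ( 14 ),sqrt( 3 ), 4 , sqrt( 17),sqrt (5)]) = [ - 15*sqrt(2), - 5  *sqrt(14)/7, - 5*sqrt (2)/16, - 1/3, - sqrt( 2 )/6  , - 2/19,  0 , 0 , sqrt(11 )/11, sqrt(3), 2,sqrt(5), sqrt( 14 ),4, sqrt( 17),6.97,7.51, 8] 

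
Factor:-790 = -2^1*5^1 * 79^1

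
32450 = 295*110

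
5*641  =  3205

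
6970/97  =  71 + 83/97 = 71.86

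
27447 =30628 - 3181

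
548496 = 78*7032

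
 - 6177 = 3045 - 9222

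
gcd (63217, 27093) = 9031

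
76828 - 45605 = 31223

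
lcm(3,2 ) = 6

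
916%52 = 32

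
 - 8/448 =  - 1/56 = - 0.02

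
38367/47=38367/47  =  816.32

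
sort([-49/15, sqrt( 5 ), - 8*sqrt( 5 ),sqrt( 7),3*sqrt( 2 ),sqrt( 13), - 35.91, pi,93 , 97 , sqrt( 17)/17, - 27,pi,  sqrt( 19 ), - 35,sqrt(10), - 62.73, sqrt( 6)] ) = [ -62.73, - 35.91, - 35 , - 27,  -  8*sqrt (5), - 49/15,sqrt(17)/17,sqrt(5), sqrt( 6) , sqrt( 7),pi,pi,sqrt( 10 ),sqrt( 13 ),3*sqrt ( 2), sqrt( 19),  93,  97]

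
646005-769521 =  - 123516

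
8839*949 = 8388211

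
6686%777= 470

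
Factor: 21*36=2^2 * 3^3  *7^1=756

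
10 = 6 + 4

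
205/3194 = 205/3194 = 0.06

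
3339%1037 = 228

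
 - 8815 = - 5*1763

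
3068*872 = 2675296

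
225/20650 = 9/826 = 0.01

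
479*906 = 433974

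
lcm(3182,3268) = 120916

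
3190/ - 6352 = -1595/3176 = -0.50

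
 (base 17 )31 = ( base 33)1J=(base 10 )52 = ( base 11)48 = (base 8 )64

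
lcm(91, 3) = 273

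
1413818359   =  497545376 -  - 916272983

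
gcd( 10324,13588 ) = 4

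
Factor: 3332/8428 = 17^1*43^ (  -  1 ) = 17/43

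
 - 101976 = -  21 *4856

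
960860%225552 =58652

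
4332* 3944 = 17085408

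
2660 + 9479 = 12139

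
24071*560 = 13479760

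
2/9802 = 1/4901  =  0.00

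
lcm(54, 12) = 108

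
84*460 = 38640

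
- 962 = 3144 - 4106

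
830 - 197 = 633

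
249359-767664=-518305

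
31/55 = 31/55 = 0.56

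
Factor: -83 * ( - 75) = 3^1*5^2 *83^1= 6225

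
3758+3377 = 7135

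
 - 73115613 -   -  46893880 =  - 26221733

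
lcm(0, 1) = 0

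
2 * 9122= 18244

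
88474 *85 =7520290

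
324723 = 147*2209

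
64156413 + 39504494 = 103660907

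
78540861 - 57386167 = 21154694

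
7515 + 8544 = 16059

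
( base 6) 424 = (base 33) 4s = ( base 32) 50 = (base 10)160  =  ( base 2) 10100000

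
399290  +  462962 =862252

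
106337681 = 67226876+39110805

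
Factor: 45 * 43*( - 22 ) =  - 42570 = - 2^1*3^2*5^1*  11^1 * 43^1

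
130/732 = 65/366 = 0.18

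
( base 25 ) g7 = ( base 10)407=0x197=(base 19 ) 128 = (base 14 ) 211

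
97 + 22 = 119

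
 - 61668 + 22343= - 39325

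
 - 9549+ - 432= -9981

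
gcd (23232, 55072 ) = 32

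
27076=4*6769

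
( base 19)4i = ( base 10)94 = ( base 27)3D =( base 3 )10111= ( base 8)136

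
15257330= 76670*199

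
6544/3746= 1+1399/1873 = 1.75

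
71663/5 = 71663/5 = 14332.60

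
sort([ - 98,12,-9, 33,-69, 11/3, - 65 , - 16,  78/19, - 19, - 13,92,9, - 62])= [ - 98, - 69, - 65, - 62, - 19,  -  16, -13, - 9,  11/3, 78/19, 9,  12,  33, 92]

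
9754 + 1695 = 11449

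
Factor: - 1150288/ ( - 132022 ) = 2^3*11^( - 1)*353^( - 1 )*4229^1 = 33832/3883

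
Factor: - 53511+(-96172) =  - 149683 = -43^1*59^2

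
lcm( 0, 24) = 0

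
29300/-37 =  - 29300/37= -791.89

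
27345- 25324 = 2021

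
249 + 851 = 1100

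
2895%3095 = 2895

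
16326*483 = 7885458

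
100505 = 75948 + 24557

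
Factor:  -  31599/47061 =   -  3511/5229 = - 3^(-2) * 7^( - 1 )*83^( - 1 )*3511^1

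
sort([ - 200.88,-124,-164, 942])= [ - 200.88,  -  164, - 124, 942]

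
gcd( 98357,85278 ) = 1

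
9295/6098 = 1 + 3197/6098  =  1.52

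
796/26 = 30 + 8/13 = 30.62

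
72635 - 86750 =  - 14115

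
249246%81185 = 5691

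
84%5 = 4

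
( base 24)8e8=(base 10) 4952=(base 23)987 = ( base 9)6712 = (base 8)11530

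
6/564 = 1/94 = 0.01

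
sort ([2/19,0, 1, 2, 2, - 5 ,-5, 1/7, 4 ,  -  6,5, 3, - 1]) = [ - 6, - 5,  -  5, - 1, 0, 2/19, 1/7,1,  2,  2 , 3, 4,  5 ]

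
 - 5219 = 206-5425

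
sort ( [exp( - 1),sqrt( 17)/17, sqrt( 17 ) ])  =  [sqrt( 17 ) /17,exp( - 1 ),sqrt ( 17) ]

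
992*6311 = 6260512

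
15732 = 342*46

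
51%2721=51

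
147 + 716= 863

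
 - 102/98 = -51/49=-1.04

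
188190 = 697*270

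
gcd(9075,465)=15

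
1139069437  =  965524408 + 173545029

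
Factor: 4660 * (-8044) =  - 37485040 = - 2^4*5^1*233^1*2011^1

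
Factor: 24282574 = 2^1*73^1 * 166319^1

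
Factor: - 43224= - 2^3 * 3^1*1801^1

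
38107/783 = 48 + 523/783  =  48.67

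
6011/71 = 84+47/71 = 84.66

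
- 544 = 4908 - 5452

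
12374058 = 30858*401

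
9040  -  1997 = 7043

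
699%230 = 9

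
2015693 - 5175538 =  - 3159845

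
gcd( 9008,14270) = 2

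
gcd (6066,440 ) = 2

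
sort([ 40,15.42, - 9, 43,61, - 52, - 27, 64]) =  [-52, - 27, - 9, 15.42,40, 43,61, 64]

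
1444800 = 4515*320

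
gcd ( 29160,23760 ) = 1080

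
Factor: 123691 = 37^1 *3343^1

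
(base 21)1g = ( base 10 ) 37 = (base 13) 2b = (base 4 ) 211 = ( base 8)45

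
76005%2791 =648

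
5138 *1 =5138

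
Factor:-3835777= - 11^1*19^1*18353^1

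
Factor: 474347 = 474347^1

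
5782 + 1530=7312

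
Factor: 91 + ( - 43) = 48 = 2^4*3^1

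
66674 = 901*74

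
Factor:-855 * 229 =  - 3^2*5^1*19^1*229^1=- 195795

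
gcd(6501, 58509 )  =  6501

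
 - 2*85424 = -170848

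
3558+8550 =12108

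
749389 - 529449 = 219940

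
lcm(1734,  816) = 13872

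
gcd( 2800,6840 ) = 40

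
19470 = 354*55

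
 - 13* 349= - 4537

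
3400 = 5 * 680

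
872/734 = 1+ 69/367  =  1.19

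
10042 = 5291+4751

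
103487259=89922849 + 13564410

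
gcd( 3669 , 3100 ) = 1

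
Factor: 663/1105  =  3/5 = 3^1*5^(  -  1 )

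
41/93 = 41/93 = 0.44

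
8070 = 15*538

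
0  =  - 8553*0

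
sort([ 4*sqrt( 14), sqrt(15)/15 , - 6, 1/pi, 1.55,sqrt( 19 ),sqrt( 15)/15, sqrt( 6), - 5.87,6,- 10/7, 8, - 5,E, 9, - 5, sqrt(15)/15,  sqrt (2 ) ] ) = [ - 6,-5.87,- 5, - 5, - 10/7,  sqrt( 15)/15,sqrt(15)/15, sqrt( 15)/15,  1/pi, sqrt( 2),1.55, sqrt (6),E,sqrt( 19 ), 6,8, 9,4*sqrt( 14)]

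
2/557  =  2/557 = 0.00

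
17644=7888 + 9756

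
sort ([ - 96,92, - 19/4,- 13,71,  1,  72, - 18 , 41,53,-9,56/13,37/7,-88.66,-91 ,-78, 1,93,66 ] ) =[-96,-91, - 88.66,-78, - 18,-13, - 9, - 19/4,  1, 1,56/13,37/7,41, 53,  66,71, 72, 92,  93 ] 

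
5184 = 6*864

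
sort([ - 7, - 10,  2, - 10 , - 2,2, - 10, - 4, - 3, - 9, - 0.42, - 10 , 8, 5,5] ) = [ - 10 , - 10, - 10, - 10, - 9, - 7,  -  4, - 3, - 2, - 0.42 , 2,2, 5, 5,8 ] 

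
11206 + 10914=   22120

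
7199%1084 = 695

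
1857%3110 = 1857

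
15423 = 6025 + 9398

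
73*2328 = 169944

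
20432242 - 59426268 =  - 38994026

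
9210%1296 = 138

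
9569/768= 12 + 353/768 = 12.46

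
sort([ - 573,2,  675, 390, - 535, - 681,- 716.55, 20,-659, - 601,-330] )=[ - 716.55,-681, -659, - 601, -573, - 535,  -  330, 2,20, 390, 675] 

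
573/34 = 573/34 =16.85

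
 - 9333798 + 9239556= - 94242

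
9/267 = 3/89 = 0.03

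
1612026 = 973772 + 638254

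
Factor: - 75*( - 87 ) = 3^2*5^2*29^1 = 6525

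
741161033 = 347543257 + 393617776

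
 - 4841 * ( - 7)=33887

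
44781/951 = 47 + 28/317 = 47.09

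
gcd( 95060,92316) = 196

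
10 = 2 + 8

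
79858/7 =79858/7=11408.29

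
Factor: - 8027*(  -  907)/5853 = 3^(-1 )*23^1*349^1 *907^1*1951^(- 1) = 7280489/5853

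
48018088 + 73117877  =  121135965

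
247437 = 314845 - 67408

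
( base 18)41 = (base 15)4D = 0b1001001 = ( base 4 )1021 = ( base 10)73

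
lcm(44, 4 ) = 44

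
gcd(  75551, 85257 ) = 1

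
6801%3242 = 317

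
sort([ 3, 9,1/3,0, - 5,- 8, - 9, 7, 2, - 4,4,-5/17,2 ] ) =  [ - 9,-8, - 5, - 4,-5/17,0, 1/3, 2, 2,3, 4,7,9] 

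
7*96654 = 676578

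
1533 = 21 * 73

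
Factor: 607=607^1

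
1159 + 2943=4102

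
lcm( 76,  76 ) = 76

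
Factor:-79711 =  - 79^1*1009^1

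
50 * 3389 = 169450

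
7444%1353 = 679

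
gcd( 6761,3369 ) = 1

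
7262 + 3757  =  11019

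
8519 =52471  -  43952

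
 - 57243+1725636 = 1668393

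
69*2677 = 184713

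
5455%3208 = 2247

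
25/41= 25/41=0.61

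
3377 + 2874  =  6251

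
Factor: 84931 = 7^1 * 11^1 * 1103^1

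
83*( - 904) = -75032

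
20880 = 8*2610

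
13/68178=13/68178 = 0.00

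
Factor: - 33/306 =- 11/102 = - 2^ ( - 1)*3^ ( - 1)*11^1 * 17^( - 1)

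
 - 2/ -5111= 2/5111 = 0.00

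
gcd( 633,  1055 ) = 211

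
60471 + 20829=81300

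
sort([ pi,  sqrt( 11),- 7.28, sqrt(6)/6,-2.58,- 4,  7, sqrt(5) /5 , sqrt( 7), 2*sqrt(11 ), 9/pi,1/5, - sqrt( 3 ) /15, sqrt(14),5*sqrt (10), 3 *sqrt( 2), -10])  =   [-10, - 7.28,- 4,-2.58, - sqrt(3 ) /15, 1/5, sqrt( 6)/6, sqrt(  5)/5, sqrt( 7),9/pi, pi, sqrt(11),sqrt( 14 ) , 3*sqrt(2),2*sqrt ( 11), 7,5*sqrt (10 )] 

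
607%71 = 39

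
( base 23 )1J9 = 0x3cf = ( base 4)33033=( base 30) 12F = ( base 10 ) 975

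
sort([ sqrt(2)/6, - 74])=[ - 74,  sqrt(2 )/6]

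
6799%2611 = 1577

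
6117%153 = 150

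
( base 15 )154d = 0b1000111011101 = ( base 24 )7MD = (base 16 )11dd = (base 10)4573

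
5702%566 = 42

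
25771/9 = 25771/9 = 2863.44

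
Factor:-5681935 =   -  5^1 * 7^1 * 67^1*2423^1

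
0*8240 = 0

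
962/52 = 37/2 = 18.50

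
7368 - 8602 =- 1234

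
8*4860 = 38880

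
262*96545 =25294790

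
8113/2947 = 1159/421  =  2.75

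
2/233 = 2/233 = 0.01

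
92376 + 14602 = 106978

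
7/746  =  7/746 = 0.01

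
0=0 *361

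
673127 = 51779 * 13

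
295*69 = 20355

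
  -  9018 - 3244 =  - 12262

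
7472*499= 3728528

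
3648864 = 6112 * 597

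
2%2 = 0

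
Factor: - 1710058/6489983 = -2^1*7^1*122147^1*6489983^(-1)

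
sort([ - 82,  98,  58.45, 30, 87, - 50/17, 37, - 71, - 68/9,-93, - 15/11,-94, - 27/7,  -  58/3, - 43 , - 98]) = [-98, - 94,  -  93, - 82,- 71, - 43,- 58/3 ,  -  68/9 ,- 27/7,  -  50/17, - 15/11,  30, 37, 58.45,87, 98]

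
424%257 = 167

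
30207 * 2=60414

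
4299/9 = 477  +  2/3 = 477.67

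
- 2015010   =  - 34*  59265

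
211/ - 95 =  - 211/95 = - 2.22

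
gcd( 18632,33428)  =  548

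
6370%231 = 133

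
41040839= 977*42007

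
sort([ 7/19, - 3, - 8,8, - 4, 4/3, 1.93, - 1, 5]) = [ - 8 , - 4, - 3, - 1,7/19, 4/3, 1.93,5,8]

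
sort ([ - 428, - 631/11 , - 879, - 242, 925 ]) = [ - 879, - 428, - 242,  -  631/11,925] 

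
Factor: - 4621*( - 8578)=2^1*4289^1*4621^1  =  39638938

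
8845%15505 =8845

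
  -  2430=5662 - 8092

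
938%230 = 18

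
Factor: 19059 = 3^1 * 6353^1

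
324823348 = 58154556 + 266668792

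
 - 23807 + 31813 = 8006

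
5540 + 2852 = 8392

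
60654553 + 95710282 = 156364835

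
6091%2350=1391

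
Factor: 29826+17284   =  47110=2^1 *5^1 * 7^1*673^1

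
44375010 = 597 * 74330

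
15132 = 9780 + 5352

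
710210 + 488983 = 1199193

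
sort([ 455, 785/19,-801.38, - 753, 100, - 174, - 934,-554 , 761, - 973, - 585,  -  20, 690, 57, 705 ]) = [-973,-934,-801.38, - 753, - 585,- 554,  -  174,  -  20 , 785/19,57, 100, 455, 690,  705, 761 ]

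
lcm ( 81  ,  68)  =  5508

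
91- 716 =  - 625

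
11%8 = 3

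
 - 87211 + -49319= -136530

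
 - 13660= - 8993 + - 4667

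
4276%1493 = 1290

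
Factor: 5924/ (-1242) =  - 2962/621 = -2^1*3^ ( - 3 )*23^( - 1)*1481^1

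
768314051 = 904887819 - 136573768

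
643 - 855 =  - 212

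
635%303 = 29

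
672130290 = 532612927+139517363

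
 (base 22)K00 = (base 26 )E88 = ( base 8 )22720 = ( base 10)9680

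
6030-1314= 4716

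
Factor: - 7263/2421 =  -  3^1 =-3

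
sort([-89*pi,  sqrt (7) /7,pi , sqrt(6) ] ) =[ - 89*pi,sqrt(7)/7, sqrt(6 ),pi ] 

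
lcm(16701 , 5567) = 16701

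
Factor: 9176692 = 2^2*7^1*327739^1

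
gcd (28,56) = 28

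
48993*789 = 38655477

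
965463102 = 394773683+570689419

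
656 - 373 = 283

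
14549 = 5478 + 9071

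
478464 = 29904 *16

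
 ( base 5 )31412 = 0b100000111011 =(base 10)2107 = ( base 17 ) 74G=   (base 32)21R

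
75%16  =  11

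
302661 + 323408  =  626069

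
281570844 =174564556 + 107006288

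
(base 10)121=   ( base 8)171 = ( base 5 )441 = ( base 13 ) 94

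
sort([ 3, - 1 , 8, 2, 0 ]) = [-1 , 0, 2, 3,8]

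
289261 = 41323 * 7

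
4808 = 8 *601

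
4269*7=29883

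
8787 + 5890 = 14677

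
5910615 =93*63555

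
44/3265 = 44/3265 =0.01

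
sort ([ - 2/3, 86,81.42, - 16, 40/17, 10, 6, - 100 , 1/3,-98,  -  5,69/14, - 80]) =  [-100,-98 , - 80, - 16,  -  5,-2/3,  1/3,40/17,69/14, 6,10,81.42,86] 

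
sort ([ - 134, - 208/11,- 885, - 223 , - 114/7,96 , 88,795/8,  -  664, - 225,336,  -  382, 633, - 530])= [ - 885 , - 664, - 530, - 382, - 225, - 223, - 134,-208/11, - 114/7,88,96,795/8,336,633 ]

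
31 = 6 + 25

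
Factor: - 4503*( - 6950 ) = 2^1*3^1 * 5^2 * 19^1*79^1 * 139^1= 31295850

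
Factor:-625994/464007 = - 2^1*3^( - 1 )*29^1*43^1*251^1*154669^( - 1) 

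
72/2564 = 18/641 = 0.03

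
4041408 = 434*9312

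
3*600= 1800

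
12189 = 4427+7762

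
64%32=0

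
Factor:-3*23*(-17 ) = 3^1*17^1*23^1= 1173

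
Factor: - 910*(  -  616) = 2^4*5^1*7^2*11^1*13^1=560560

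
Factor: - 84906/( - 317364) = 267/998= 2^ ( - 1)*3^1*89^1*499^( - 1 ) 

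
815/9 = 90 + 5/9 = 90.56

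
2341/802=2 + 737/802 = 2.92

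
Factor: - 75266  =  -2^1*37633^1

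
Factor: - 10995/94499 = - 3^1*5^1*53^(  -  1 )*733^1*1783^( -1) 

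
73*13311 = 971703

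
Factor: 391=17^1*23^1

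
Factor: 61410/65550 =5^(-1 )*19^( - 1 )*89^1 = 89/95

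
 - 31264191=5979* ( - 5229 )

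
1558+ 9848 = 11406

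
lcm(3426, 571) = 3426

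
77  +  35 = 112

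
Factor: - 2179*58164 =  - 2^2 * 3^1 * 37^1 * 131^1*2179^1 = - 126739356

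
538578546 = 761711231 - 223132685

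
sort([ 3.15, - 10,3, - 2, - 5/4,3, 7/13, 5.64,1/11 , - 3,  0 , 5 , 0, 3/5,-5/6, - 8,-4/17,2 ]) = [ - 10 , - 8,-3,-2 , - 5/4, - 5/6, - 4/17,0 , 0, 1/11,7/13, 3/5, 2, 3, 3 , 3.15, 5  ,  5.64] 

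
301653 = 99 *3047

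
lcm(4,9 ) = 36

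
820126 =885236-65110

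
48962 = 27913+21049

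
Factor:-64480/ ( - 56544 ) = 65/57=3^ ( - 1 )*5^1*13^1*19^(-1)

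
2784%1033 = 718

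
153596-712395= - 558799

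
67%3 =1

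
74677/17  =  74677/17  =  4392.76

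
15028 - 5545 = 9483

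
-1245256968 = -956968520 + -288288448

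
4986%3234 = 1752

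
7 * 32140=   224980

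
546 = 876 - 330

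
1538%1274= 264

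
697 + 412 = 1109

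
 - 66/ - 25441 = 66/25441 = 0.00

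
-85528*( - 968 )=82791104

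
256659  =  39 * 6581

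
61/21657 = 61/21657 = 0.00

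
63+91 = 154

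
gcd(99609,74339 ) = 1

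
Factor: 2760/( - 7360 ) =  - 3/8 = - 2^(  -  3)*3^1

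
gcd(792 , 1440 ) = 72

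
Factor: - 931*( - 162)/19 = 2^1*3^4*7^2 = 7938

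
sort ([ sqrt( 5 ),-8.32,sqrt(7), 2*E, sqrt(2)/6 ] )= [ - 8.32,sqrt( 2 ) /6, sqrt( 5),sqrt(7 ), 2*E]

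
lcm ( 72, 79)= 5688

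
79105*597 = 47225685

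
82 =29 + 53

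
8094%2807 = 2480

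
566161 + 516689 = 1082850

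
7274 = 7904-630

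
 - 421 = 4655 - 5076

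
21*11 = 231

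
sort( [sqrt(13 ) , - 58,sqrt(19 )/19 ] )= [ -58,sqrt(19 ) /19, sqrt(13)] 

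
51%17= 0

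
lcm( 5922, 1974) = 5922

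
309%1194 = 309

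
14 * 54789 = 767046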